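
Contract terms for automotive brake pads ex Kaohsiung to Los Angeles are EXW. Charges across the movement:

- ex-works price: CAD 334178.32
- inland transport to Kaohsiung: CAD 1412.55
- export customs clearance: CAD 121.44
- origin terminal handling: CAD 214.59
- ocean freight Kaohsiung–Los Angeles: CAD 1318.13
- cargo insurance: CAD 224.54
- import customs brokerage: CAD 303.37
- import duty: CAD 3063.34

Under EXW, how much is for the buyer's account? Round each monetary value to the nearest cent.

Buyer's account: CAD 6657.96

EXW: the seller makes goods available at their premises; the buyer bears all onward costs.
Seller's account: goods 334178.32 = 334178.32
Buyer's account: inland to port 1412.55 + export clearance 121.44 + origin terminal 214.59 + freight 1318.13 + insurance 224.54 + brokerage 303.37 + duty 3063.34 = 6657.96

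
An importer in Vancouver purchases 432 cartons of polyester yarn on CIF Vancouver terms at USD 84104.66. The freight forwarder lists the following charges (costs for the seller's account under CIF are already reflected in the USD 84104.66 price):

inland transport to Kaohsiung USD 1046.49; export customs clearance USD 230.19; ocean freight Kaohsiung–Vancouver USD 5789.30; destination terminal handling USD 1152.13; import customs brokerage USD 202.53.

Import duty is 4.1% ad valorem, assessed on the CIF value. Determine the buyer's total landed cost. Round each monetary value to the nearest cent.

Total landed cost: USD 88907.61

CIF: the seller pays costs through ocean freight and marine insurance to the destination port.
Already in the invoice (seller's account under CIF): inland to port, export clearance, freight — exclude.
The CIF price already equals the CIF value: 84104.66
Import duty = 84104.66 × 4.1% = 3448.29
Buyer bears: destination terminal 1152.13 + brokerage 202.53 + duty 3448.29 = 4802.95
Landed cost = invoice 84104.66 + 4802.95 = 88907.61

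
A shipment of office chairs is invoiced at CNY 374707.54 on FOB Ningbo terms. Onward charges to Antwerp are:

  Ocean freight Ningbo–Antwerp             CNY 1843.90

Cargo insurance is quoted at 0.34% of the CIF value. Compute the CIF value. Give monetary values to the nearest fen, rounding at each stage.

CIF value: CNY 377836.08

Let C be the CIF value. C = FOB price + freight + 0.34% × C
C − 0.34% × C = 374707.54 + 1843.90
0.9966 × C = 376551.44
C = 376551.44 / 0.9966 = 377836.08
Insurance premium = 0.34% × 377836.08 = 1284.64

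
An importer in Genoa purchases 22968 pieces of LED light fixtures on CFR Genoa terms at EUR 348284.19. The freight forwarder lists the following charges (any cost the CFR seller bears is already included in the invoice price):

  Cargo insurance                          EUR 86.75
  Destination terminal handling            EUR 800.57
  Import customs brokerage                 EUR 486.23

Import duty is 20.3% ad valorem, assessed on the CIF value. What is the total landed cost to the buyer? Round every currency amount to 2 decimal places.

Total landed cost: EUR 420377.04

CFR: the seller pays costs through ocean freight to the destination port, but not insurance.
CIF value = CFR price + insurance = 348284.19 + 86.75 = 348370.94
Import duty = 348370.94 × 20.3% = 70719.30
Buyer bears: insurance 86.75 + destination terminal 800.57 + brokerage 486.23 + duty 70719.30 = 72092.85
Landed cost = invoice 348284.19 + 72092.85 = 420377.04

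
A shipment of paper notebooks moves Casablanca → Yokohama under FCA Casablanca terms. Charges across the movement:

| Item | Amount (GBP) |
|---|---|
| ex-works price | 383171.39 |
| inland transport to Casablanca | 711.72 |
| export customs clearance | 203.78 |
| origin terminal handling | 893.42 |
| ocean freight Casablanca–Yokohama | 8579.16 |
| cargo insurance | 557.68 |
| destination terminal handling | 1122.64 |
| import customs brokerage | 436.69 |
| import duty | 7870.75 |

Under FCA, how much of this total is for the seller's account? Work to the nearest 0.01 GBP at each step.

Seller's account: GBP 384086.89

FCA: the seller delivers export-cleared goods to the carrier; the buyer bears costs from that point.
Seller's account: goods 383171.39 + inland to port 711.72 + export clearance 203.78 = 384086.89
Buyer's account: origin terminal 893.42 + freight 8579.16 + insurance 557.68 + destination terminal 1122.64 + brokerage 436.69 + duty 7870.75 = 19460.34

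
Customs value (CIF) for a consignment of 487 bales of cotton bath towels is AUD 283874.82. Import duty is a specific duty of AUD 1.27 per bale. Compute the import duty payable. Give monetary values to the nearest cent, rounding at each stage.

Import duty = 487 × 1.27 = 618.49

Import duty: AUD 618.49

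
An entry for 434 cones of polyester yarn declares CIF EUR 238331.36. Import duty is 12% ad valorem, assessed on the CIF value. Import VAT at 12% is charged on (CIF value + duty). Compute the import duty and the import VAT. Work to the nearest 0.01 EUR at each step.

Import duty = 238331.36 × 12% = 28599.76
VAT base = CIF + duty = 238331.36 + 28599.76 = 266931.12
Import VAT = 266931.12 × 12% = 32031.73

Import duty: EUR 28599.76; import VAT: EUR 32031.73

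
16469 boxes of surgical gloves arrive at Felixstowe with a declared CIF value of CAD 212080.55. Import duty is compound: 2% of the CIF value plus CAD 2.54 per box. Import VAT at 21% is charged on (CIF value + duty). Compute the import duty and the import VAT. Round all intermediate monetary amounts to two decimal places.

Import duty: CAD 46072.87; import VAT: CAD 54212.22

Ad valorem component: 212080.55 × 2% = 4241.61
Specific component: 16469 × 2.54 = 41831.26
Import duty = 4241.61 + 41831.26 = 46072.87
VAT base = CIF + duty = 212080.55 + 46072.87 = 258153.42
Import VAT = 258153.42 × 21% = 54212.22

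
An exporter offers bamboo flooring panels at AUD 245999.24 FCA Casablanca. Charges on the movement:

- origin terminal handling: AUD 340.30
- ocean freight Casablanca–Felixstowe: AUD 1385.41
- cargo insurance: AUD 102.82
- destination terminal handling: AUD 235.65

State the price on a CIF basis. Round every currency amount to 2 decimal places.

CIF price: AUD 247827.77

Not relevant to the conversion: destination terminal — on the buyer under both terms; not part of either seller's price.
From FCA to CIF, the seller additionally bears: origin terminal, freight, insurance.
CIF price = 245999.24 + 340.30 + 1385.41 + 102.82 = 247827.77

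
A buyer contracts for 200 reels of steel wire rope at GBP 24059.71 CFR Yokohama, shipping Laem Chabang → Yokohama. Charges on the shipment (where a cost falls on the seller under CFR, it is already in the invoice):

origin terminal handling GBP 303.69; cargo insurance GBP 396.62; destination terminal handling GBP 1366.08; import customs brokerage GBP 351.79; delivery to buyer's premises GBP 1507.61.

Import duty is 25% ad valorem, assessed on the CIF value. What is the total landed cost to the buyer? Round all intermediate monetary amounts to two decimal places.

CFR: the seller pays costs through ocean freight to the destination port, but not insurance.
Already in the invoice (seller's account under CFR): origin terminal — exclude.
CIF value = CFR price + insurance = 24059.71 + 396.62 = 24456.33
Import duty = 24456.33 × 25% = 6114.08
Buyer bears: insurance 396.62 + destination terminal 1366.08 + brokerage 351.79 + delivery 1507.61 + duty 6114.08 = 9736.18
Landed cost = invoice 24059.71 + 9736.18 = 33795.89

Total landed cost: GBP 33795.89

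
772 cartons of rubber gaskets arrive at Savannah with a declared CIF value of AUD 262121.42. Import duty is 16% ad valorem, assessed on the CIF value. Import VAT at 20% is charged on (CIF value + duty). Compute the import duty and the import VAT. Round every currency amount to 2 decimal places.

Import duty: AUD 41939.43; import VAT: AUD 60812.17

Import duty = 262121.42 × 16% = 41939.43
VAT base = CIF + duty = 262121.42 + 41939.43 = 304060.85
Import VAT = 304060.85 × 20% = 60812.17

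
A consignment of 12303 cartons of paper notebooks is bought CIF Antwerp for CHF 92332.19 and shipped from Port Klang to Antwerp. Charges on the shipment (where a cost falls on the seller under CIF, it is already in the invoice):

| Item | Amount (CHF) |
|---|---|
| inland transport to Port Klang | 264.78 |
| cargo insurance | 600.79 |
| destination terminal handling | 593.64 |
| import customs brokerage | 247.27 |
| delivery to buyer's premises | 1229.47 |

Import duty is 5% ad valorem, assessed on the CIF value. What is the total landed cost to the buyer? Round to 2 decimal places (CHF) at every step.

CIF: the seller pays costs through ocean freight and marine insurance to the destination port.
Already in the invoice (seller's account under CIF): inland to port, insurance — exclude.
The CIF price already equals the CIF value: 92332.19
Import duty = 92332.19 × 5% = 4616.61
Buyer bears: destination terminal 593.64 + brokerage 247.27 + delivery 1229.47 + duty 4616.61 = 6686.99
Landed cost = invoice 92332.19 + 6686.99 = 99019.18

Total landed cost: CHF 99019.18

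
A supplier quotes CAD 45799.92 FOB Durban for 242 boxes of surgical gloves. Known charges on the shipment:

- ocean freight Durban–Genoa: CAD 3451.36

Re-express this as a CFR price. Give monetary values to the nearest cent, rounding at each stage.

From FOB to CFR, the seller additionally bears: freight.
CFR price = 45799.92 + 3451.36 = 49251.28

CFR price: CAD 49251.28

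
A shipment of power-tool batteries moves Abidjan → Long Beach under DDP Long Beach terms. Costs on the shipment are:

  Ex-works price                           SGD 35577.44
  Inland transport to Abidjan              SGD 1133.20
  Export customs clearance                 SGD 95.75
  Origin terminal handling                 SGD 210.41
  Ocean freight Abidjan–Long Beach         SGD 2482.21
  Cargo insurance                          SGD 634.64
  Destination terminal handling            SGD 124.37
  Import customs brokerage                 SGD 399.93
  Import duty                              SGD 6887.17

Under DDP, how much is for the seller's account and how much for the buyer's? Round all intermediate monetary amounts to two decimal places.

Seller: SGD 47545.12; buyer: SGD 0.00

DDP: the seller bears all costs including import duty.
Seller's account: goods 35577.44 + inland to port 1133.20 + export clearance 95.75 + origin terminal 210.41 + freight 2482.21 + insurance 634.64 + destination terminal 124.37 + brokerage 399.93 + duty 6887.17 = 47545.12
Buyer's account: 0.00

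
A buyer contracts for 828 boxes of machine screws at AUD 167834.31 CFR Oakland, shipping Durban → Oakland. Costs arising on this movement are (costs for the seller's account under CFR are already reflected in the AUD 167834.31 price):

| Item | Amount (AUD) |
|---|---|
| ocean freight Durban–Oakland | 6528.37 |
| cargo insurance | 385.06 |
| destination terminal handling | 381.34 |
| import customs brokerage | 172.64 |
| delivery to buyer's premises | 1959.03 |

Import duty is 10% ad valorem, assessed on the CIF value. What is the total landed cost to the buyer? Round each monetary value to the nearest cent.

CFR: the seller pays costs through ocean freight to the destination port, but not insurance.
Already in the invoice (seller's account under CFR): freight — exclude.
CIF value = CFR price + insurance = 167834.31 + 385.06 = 168219.37
Import duty = 168219.37 × 10% = 16821.94
Buyer bears: insurance 385.06 + destination terminal 381.34 + brokerage 172.64 + delivery 1959.03 + duty 16821.94 = 19720.01
Landed cost = invoice 167834.31 + 19720.01 = 187554.32

Total landed cost: AUD 187554.32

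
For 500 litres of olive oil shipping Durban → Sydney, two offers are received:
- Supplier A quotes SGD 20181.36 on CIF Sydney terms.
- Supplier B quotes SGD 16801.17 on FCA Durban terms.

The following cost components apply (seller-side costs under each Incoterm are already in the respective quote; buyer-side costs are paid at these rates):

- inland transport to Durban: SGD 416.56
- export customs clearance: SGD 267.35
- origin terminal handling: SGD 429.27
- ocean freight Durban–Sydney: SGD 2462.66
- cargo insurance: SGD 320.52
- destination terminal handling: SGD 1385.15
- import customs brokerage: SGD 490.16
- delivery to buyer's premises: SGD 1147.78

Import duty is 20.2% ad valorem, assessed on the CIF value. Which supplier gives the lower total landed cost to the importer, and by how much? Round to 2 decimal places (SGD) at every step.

Supplier A (CIF):
The CIF price already equals the CIF value: 20181.36
Import duty = 20181.36 × 20.2% = 4076.63
Buyer bears (A): 1385.15 + 490.16 + 1147.78 = 3023.09
Landed cost (A) = invoice 20181.36 + 3023.09 + duty 4076.63 = 27281.08
Supplier B (FCA):
CIF value = FCA price + origin terminal + freight + insurance = 16801.17 + 429.27 + 2462.66 + 320.52 = 20013.62
Import duty = 20013.62 × 20.2% = 4042.75
Buyer bears (B): 429.27 + 2462.66 + 320.52 + 1385.15 + 490.16 + 1147.78 = 6235.54
Landed cost (B) = invoice 16801.17 + 6235.54 + duty 4042.75 = 27079.46
Difference = |27281.08 − 27079.46| = 201.62

Supplier B is cheaper by SGD 201.62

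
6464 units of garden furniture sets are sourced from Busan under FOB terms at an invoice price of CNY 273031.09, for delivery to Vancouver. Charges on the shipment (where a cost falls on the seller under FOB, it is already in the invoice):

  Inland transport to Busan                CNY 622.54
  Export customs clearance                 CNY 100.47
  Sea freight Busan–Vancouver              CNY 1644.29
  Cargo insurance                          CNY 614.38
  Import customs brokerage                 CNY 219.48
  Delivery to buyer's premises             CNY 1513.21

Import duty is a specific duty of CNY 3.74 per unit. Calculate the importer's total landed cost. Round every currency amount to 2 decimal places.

Total landed cost: CNY 301197.81

FOB: the seller bears costs until goods are on board at the origin port; the buyer bears freight, insurance and all costs thereafter.
Already in the invoice (seller's account under FOB): inland to port, export clearance — exclude.
CIF value = FOB price + freight + insurance = 273031.09 + 1644.29 + 614.38 = 275289.76
Import duty = 6464 × 3.74 = 24175.36
Buyer bears: freight 1644.29 + insurance 614.38 + brokerage 219.48 + delivery 1513.21 + duty 24175.36 = 28166.72
Landed cost = invoice 273031.09 + 28166.72 = 301197.81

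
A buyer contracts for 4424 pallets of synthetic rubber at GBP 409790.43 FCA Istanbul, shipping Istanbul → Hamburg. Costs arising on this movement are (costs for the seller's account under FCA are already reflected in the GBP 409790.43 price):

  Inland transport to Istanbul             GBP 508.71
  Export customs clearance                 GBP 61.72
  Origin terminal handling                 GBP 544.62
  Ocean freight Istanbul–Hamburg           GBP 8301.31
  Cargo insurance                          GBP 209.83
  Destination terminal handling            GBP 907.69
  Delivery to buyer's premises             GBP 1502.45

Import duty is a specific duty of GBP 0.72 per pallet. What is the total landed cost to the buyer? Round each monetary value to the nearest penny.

FCA: the seller delivers export-cleared goods to the carrier; the buyer bears costs from that point.
Already in the invoice (seller's account under FCA): inland to port, export clearance — exclude.
CIF value = FCA price + origin terminal + freight + insurance = 409790.43 + 544.62 + 8301.31 + 209.83 = 418846.19
Import duty = 4424 × 0.72 = 3185.28
Buyer bears: origin terminal 544.62 + freight 8301.31 + insurance 209.83 + destination terminal 907.69 + delivery 1502.45 + duty 3185.28 = 14651.18
Landed cost = invoice 409790.43 + 14651.18 = 424441.61

Total landed cost: GBP 424441.61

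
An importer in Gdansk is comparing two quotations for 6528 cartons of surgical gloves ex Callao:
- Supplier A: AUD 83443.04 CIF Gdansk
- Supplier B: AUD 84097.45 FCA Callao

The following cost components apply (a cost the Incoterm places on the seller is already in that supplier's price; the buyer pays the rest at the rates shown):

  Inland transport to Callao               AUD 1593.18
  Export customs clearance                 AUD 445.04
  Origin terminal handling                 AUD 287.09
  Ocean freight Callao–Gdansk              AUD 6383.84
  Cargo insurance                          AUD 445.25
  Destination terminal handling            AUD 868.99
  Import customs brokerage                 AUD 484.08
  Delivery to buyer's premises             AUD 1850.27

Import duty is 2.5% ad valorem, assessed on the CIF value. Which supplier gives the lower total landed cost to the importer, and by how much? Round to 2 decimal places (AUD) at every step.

Supplier A (CIF):
The CIF price already equals the CIF value: 83443.04
Import duty = 83443.04 × 2.5% = 2086.08
Buyer bears (A): 868.99 + 484.08 + 1850.27 = 3203.34
Landed cost (A) = invoice 83443.04 + 3203.34 + duty 2086.08 = 88732.46
Supplier B (FCA):
CIF value = FCA price + origin terminal + freight + insurance = 84097.45 + 287.09 + 6383.84 + 445.25 = 91213.63
Import duty = 91213.63 × 2.5% = 2280.34
Buyer bears (B): 287.09 + 6383.84 + 445.25 + 868.99 + 484.08 + 1850.27 = 10319.52
Landed cost (B) = invoice 84097.45 + 10319.52 + duty 2280.34 = 96697.31
Difference = |88732.46 − 96697.31| = 7964.85

Supplier A is cheaper by AUD 7964.85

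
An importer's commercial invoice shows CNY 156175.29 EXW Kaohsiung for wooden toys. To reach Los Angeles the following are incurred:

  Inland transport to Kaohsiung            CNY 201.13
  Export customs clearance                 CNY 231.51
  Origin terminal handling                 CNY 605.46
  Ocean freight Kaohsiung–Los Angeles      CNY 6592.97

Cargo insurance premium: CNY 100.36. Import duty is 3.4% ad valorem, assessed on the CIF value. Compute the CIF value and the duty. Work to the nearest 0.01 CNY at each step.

CIF value: CNY 163906.72; import duty: CNY 5572.83

CIF = EXW price + pre-shipment costs + freight + insurance
CIF = 156175.29 + 201.13 + 231.51 + 605.46 + 6592.97 + 100.36 = 163906.72
Import duty = 163906.72 × 3.4% = 5572.83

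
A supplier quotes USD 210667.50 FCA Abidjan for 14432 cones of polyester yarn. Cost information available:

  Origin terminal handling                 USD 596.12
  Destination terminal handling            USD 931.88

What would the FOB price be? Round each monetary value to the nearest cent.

Not relevant to the conversion: destination terminal — on the buyer under both terms; not part of either seller's price.
From FCA to FOB, the seller additionally bears: origin terminal.
FOB price = 210667.50 + 596.12 = 211263.62

FOB price: USD 211263.62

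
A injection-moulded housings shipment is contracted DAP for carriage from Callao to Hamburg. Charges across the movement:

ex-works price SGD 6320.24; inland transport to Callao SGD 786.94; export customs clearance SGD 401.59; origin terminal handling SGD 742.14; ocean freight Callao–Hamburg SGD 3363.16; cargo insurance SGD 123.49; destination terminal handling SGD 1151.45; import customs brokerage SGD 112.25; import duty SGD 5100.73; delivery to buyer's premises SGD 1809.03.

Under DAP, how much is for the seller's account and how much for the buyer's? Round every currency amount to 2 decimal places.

Seller: SGD 14698.04; buyer: SGD 5212.98

DAP: the seller bears all costs to the named destination except import duty and clearance.
Seller's account: goods 6320.24 + inland to port 786.94 + export clearance 401.59 + origin terminal 742.14 + freight 3363.16 + insurance 123.49 + destination terminal 1151.45 + delivery 1809.03 = 14698.04
Buyer's account: brokerage 112.25 + duty 5100.73 = 5212.98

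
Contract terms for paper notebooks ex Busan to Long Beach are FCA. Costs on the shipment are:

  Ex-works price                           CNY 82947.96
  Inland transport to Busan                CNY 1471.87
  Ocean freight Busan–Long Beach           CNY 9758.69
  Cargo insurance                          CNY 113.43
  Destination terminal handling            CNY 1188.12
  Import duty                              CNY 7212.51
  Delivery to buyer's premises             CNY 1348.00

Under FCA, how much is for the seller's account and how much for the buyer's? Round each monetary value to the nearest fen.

Seller: CNY 84419.83; buyer: CNY 19620.75

FCA: the seller delivers export-cleared goods to the carrier; the buyer bears costs from that point.
Seller's account: goods 82947.96 + inland to port 1471.87 = 84419.83
Buyer's account: freight 9758.69 + insurance 113.43 + destination terminal 1188.12 + duty 7212.51 + delivery 1348.00 = 19620.75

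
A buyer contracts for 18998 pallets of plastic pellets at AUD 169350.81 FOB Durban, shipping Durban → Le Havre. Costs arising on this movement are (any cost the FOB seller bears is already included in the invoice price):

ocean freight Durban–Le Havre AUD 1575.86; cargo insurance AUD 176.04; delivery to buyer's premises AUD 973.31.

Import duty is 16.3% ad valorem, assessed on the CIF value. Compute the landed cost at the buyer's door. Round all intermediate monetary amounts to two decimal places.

Total landed cost: AUD 199965.76

FOB: the seller bears costs until goods are on board at the origin port; the buyer bears freight, insurance and all costs thereafter.
CIF value = FOB price + freight + insurance = 169350.81 + 1575.86 + 176.04 = 171102.71
Import duty = 171102.71 × 16.3% = 27889.74
Buyer bears: freight 1575.86 + insurance 176.04 + delivery 973.31 + duty 27889.74 = 30614.95
Landed cost = invoice 169350.81 + 30614.95 = 199965.76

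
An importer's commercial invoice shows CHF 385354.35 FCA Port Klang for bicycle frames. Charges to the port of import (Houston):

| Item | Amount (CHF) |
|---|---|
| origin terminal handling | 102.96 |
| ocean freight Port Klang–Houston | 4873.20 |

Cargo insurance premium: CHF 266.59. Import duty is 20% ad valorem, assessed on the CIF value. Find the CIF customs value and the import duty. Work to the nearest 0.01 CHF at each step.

CIF value: CHF 390597.10; import duty: CHF 78119.42

CIF = FCA price + pre-shipment costs + freight + insurance
CIF = 385354.35 + 102.96 + 4873.20 + 266.59 = 390597.10
Import duty = 390597.10 × 20% = 78119.42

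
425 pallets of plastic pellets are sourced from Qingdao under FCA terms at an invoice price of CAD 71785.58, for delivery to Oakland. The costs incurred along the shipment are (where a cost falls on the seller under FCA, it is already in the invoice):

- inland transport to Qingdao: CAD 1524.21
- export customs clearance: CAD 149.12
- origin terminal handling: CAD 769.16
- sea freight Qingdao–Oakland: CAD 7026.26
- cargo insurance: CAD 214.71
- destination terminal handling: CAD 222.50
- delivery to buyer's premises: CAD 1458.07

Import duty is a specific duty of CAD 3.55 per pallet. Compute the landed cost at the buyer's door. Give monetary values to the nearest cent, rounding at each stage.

FCA: the seller delivers export-cleared goods to the carrier; the buyer bears costs from that point.
Already in the invoice (seller's account under FCA): inland to port, export clearance — exclude.
CIF value = FCA price + origin terminal + freight + insurance = 71785.58 + 769.16 + 7026.26 + 214.71 = 79795.71
Import duty = 425 × 3.55 = 1508.75
Buyer bears: origin terminal 769.16 + freight 7026.26 + insurance 214.71 + destination terminal 222.50 + delivery 1458.07 + duty 1508.75 = 11199.45
Landed cost = invoice 71785.58 + 11199.45 = 82985.03

Total landed cost: CAD 82985.03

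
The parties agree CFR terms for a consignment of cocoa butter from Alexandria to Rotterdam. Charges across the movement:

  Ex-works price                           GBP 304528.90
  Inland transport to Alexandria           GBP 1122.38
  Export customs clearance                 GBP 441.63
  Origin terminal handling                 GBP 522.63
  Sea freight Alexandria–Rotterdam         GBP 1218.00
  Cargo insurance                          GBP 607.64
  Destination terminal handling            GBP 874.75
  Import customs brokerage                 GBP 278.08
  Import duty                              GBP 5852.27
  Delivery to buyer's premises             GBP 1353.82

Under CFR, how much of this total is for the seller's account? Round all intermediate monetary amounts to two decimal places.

Seller's account: GBP 307833.54

CFR: the seller pays costs through ocean freight to the destination port, but not insurance.
Seller's account: goods 304528.90 + inland to port 1122.38 + export clearance 441.63 + origin terminal 522.63 + freight 1218.00 = 307833.54
Buyer's account: insurance 607.64 + destination terminal 874.75 + brokerage 278.08 + duty 5852.27 + delivery 1353.82 = 8966.56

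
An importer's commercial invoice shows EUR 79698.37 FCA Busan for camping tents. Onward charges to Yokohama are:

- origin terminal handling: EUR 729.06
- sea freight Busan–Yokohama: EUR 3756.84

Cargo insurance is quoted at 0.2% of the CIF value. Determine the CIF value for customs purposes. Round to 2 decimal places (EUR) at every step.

CIF value: EUR 84352.98

Let C be the CIF value. C = FCA price + pre-shipment costs + freight + 0.2% × C
C − 0.2% × C = 79698.37 + 729.06 + 3756.84
0.998 × C = 84184.27
C = 84184.27 / 0.998 = 84352.98
Insurance premium = 0.2% × 84352.98 = 168.71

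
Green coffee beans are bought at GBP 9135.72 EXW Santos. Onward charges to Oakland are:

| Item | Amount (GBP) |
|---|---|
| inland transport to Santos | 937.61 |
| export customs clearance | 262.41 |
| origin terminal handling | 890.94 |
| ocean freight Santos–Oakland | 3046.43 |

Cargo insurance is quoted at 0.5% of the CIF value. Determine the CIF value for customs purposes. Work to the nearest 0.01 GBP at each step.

CIF value: GBP 14344.83

Let C be the CIF value. C = EXW price + pre-shipment costs + freight + 0.5% × C
C − 0.5% × C = 9135.72 + 937.61 + 262.41 + 890.94 + 3046.43
0.995 × C = 14273.11
C = 14273.11 / 0.995 = 14344.83
Insurance premium = 0.5% × 14344.83 = 71.72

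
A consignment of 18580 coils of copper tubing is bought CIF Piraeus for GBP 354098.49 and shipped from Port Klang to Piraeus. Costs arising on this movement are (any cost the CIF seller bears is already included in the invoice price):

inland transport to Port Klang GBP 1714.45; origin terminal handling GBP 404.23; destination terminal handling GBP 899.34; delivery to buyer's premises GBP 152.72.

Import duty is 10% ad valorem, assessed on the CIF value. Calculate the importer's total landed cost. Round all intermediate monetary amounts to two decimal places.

CIF: the seller pays costs through ocean freight and marine insurance to the destination port.
Already in the invoice (seller's account under CIF): inland to port, origin terminal — exclude.
The CIF price already equals the CIF value: 354098.49
Import duty = 354098.49 × 10% = 35409.85
Buyer bears: destination terminal 899.34 + delivery 152.72 + duty 35409.85 = 36461.91
Landed cost = invoice 354098.49 + 36461.91 = 390560.40

Total landed cost: GBP 390560.40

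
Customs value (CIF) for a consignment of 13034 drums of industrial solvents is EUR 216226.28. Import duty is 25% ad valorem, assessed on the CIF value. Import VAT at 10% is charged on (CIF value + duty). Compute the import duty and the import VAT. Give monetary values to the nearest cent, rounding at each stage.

Import duty: EUR 54056.57; import VAT: EUR 27028.29

Import duty = 216226.28 × 25% = 54056.57
VAT base = CIF + duty = 216226.28 + 54056.57 = 270282.85
Import VAT = 270282.85 × 10% = 27028.29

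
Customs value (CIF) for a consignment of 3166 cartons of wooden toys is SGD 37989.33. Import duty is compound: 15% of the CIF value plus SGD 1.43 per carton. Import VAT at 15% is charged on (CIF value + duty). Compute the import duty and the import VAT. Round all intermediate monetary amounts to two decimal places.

Import duty: SGD 10225.78; import VAT: SGD 7232.27

Ad valorem component: 37989.33 × 15% = 5698.40
Specific component: 3166 × 1.43 = 4527.38
Import duty = 5698.40 + 4527.38 = 10225.78
VAT base = CIF + duty = 37989.33 + 10225.78 = 48215.11
Import VAT = 48215.11 × 15% = 7232.27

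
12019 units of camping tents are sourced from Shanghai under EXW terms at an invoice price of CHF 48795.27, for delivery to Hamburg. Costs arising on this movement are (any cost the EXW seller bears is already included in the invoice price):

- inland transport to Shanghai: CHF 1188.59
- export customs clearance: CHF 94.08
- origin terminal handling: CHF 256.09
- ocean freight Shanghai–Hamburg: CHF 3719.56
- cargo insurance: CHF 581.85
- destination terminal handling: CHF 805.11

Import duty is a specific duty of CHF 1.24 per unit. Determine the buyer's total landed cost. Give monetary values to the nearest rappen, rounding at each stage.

EXW: the seller makes goods available at their premises; the buyer bears all onward costs.
CIF value = EXW price + inland to port + export clearance + origin terminal + freight + insurance = 48795.27 + 1188.59 + 94.08 + 256.09 + 3719.56 + 581.85 = 54635.44
Import duty = 12019 × 1.24 = 14903.56
Buyer bears: inland to port 1188.59 + export clearance 94.08 + origin terminal 256.09 + freight 3719.56 + insurance 581.85 + destination terminal 805.11 + duty 14903.56 = 21548.84
Landed cost = invoice 48795.27 + 21548.84 = 70344.11

Total landed cost: CHF 70344.11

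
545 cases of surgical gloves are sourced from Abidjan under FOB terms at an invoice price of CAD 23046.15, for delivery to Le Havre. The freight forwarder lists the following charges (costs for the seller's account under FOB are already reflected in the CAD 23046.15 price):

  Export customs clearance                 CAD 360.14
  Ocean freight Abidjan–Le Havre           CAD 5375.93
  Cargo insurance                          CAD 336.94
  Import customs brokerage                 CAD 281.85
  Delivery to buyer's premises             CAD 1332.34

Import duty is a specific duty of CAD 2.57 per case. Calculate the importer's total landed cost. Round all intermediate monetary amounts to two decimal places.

Total landed cost: CAD 31773.86

FOB: the seller bears costs until goods are on board at the origin port; the buyer bears freight, insurance and all costs thereafter.
Already in the invoice (seller's account under FOB): export clearance — exclude.
CIF value = FOB price + freight + insurance = 23046.15 + 5375.93 + 336.94 = 28759.02
Import duty = 545 × 2.57 = 1400.65
Buyer bears: freight 5375.93 + insurance 336.94 + brokerage 281.85 + delivery 1332.34 + duty 1400.65 = 8727.71
Landed cost = invoice 23046.15 + 8727.71 = 31773.86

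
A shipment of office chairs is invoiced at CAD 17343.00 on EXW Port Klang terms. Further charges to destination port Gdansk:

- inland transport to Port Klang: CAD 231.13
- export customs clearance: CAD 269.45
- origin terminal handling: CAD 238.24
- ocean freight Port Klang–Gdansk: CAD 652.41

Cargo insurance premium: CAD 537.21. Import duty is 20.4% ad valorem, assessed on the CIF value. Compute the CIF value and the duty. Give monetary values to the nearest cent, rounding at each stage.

CIF value: CAD 19271.44; import duty: CAD 3931.37

CIF = EXW price + pre-shipment costs + freight + insurance
CIF = 17343.00 + 231.13 + 269.45 + 238.24 + 652.41 + 537.21 = 19271.44
Import duty = 19271.44 × 20.4% = 3931.37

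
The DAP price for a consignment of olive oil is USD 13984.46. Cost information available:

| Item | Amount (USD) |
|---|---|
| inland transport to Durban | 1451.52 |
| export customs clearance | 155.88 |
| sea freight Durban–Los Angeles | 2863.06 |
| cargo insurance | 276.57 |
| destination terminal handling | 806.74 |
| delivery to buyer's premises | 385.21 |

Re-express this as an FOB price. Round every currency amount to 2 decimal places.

FOB price: USD 9652.88

Not relevant to the conversion: inland to port, export clearance — on the seller under both DAP and FOB; already in the DAP price and stays in the FOB price.
From DAP to FOB, the seller no longer bears: freight, insurance, destination terminal, delivery.
FOB price = 13984.46 − 2863.06 − 276.57 − 806.74 − 385.21 = 9652.88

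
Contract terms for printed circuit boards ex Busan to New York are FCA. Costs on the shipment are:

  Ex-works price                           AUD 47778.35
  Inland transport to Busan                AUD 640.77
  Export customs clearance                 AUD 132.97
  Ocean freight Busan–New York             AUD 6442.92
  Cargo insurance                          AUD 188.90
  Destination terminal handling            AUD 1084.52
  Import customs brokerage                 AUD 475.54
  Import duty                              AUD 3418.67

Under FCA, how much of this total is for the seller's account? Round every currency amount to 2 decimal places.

FCA: the seller delivers export-cleared goods to the carrier; the buyer bears costs from that point.
Seller's account: goods 47778.35 + inland to port 640.77 + export clearance 132.97 = 48552.09
Buyer's account: freight 6442.92 + insurance 188.90 + destination terminal 1084.52 + brokerage 475.54 + duty 3418.67 = 11610.55

Seller's account: AUD 48552.09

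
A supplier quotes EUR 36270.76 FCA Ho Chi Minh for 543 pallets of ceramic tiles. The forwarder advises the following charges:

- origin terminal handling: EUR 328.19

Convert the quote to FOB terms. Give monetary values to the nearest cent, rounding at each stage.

FOB price: EUR 36598.95

From FCA to FOB, the seller additionally bears: origin terminal.
FOB price = 36270.76 + 328.19 = 36598.95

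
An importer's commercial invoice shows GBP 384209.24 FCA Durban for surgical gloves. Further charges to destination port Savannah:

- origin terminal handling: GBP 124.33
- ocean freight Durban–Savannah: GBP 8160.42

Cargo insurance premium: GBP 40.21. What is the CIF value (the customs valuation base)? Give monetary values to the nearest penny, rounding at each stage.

CIF = FCA price + pre-shipment costs + freight + insurance
CIF = 384209.24 + 124.33 + 8160.42 + 40.21 = 392534.20

CIF value: GBP 392534.20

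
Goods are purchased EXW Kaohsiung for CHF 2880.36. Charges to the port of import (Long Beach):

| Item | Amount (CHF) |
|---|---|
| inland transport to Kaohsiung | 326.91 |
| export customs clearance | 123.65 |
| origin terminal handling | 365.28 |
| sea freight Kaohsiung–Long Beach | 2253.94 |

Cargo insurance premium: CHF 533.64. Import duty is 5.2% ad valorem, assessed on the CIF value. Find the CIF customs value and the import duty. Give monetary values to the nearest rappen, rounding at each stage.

CIF value: CHF 6483.78; import duty: CHF 337.16

CIF = EXW price + pre-shipment costs + freight + insurance
CIF = 2880.36 + 326.91 + 123.65 + 365.28 + 2253.94 + 533.64 = 6483.78
Import duty = 6483.78 × 5.2% = 337.16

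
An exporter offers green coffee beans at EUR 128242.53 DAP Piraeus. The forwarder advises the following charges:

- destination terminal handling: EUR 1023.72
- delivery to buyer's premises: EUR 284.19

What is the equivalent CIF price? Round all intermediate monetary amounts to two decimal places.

CIF price: EUR 126934.62

From DAP to CIF, the seller no longer bears: destination terminal, delivery.
CIF price = 128242.53 − 1023.72 − 284.19 = 126934.62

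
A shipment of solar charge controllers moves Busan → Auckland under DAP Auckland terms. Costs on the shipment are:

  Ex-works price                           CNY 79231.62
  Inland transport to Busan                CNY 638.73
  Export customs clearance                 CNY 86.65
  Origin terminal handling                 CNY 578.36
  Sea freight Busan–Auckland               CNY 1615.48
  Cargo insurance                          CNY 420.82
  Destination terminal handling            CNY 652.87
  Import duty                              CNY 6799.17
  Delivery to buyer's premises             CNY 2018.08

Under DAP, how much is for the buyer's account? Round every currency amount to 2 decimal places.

DAP: the seller bears all costs to the named destination except import duty and clearance.
Seller's account: goods 79231.62 + inland to port 638.73 + export clearance 86.65 + origin terminal 578.36 + freight 1615.48 + insurance 420.82 + destination terminal 652.87 + delivery 2018.08 = 85242.61
Buyer's account: duty 6799.17 = 6799.17

Buyer's account: CNY 6799.17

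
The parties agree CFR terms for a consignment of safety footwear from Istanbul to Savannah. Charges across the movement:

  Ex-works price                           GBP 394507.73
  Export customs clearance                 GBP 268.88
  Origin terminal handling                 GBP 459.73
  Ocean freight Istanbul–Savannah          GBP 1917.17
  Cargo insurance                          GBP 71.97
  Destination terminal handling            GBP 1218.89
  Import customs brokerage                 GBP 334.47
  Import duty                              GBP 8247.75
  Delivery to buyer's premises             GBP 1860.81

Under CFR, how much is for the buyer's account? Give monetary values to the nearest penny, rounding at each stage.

Buyer's account: GBP 11733.89

CFR: the seller pays costs through ocean freight to the destination port, but not insurance.
Seller's account: goods 394507.73 + export clearance 268.88 + origin terminal 459.73 + freight 1917.17 = 397153.51
Buyer's account: insurance 71.97 + destination terminal 1218.89 + brokerage 334.47 + duty 8247.75 + delivery 1860.81 = 11733.89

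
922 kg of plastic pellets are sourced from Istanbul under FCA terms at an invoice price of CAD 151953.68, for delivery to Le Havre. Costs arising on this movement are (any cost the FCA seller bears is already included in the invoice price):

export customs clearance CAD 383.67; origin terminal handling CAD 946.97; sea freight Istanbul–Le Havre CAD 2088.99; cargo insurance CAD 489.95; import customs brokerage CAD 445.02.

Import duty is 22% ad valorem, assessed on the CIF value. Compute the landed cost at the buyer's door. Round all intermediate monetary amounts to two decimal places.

FCA: the seller delivers export-cleared goods to the carrier; the buyer bears costs from that point.
Already in the invoice (seller's account under FCA): export clearance — exclude.
CIF value = FCA price + origin terminal + freight + insurance = 151953.68 + 946.97 + 2088.99 + 489.95 = 155479.59
Import duty = 155479.59 × 22% = 34205.51
Buyer bears: origin terminal 946.97 + freight 2088.99 + insurance 489.95 + brokerage 445.02 + duty 34205.51 = 38176.44
Landed cost = invoice 151953.68 + 38176.44 = 190130.12

Total landed cost: CAD 190130.12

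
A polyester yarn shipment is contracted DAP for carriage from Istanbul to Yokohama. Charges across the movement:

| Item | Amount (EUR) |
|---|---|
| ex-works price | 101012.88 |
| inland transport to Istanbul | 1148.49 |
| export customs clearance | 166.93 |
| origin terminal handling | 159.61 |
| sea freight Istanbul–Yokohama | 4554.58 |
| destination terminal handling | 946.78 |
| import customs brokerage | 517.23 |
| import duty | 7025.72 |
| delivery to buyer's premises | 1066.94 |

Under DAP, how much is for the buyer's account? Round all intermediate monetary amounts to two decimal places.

Buyer's account: EUR 7542.95

DAP: the seller bears all costs to the named destination except import duty and clearance.
Seller's account: goods 101012.88 + inland to port 1148.49 + export clearance 166.93 + origin terminal 159.61 + freight 4554.58 + destination terminal 946.78 + delivery 1066.94 = 109056.21
Buyer's account: brokerage 517.23 + duty 7025.72 = 7542.95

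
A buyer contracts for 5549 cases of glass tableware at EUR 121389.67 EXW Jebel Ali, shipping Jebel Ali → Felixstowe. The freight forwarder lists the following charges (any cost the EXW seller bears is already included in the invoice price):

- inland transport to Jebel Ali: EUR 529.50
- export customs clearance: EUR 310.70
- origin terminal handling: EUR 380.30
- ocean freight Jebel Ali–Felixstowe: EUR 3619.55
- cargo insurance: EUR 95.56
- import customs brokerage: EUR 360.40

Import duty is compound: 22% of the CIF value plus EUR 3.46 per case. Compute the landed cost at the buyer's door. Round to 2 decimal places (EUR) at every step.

EXW: the seller makes goods available at their premises; the buyer bears all onward costs.
CIF value = EXW price + inland to port + export clearance + origin terminal + freight + insurance = 121389.67 + 529.50 + 310.70 + 380.30 + 3619.55 + 95.56 = 126325.28
Ad valorem component: 126325.28 × 22% = 27791.56
Specific component: 5549 × 3.46 = 19199.54
Import duty = 27791.56 + 19199.54 = 46991.10
Buyer bears: inland to port 529.50 + export clearance 310.70 + origin terminal 380.30 + freight 3619.55 + insurance 95.56 + brokerage 360.40 + duty 46991.10 = 52287.11
Landed cost = invoice 121389.67 + 52287.11 = 173676.78

Total landed cost: EUR 173676.78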